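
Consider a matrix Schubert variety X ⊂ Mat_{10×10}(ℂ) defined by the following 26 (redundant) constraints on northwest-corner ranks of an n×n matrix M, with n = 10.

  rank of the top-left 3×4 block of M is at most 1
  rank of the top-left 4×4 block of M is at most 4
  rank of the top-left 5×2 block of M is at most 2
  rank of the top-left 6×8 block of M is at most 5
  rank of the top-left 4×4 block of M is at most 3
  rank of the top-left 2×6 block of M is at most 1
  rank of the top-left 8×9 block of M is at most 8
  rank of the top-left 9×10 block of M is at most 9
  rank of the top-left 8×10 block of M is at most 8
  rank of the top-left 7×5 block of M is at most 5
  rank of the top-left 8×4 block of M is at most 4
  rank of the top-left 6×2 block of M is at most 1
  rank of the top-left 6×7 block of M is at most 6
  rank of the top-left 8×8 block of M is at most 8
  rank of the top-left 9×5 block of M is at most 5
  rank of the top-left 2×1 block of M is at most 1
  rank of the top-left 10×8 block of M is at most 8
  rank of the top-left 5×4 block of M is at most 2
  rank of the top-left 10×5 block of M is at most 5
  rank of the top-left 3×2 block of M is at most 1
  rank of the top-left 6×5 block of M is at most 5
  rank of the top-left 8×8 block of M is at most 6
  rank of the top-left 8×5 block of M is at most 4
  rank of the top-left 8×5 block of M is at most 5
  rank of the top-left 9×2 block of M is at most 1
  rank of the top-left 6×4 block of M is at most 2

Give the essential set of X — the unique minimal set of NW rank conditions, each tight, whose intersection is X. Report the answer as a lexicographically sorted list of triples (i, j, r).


Computing R[i][j] = min implied NW-rank bound (n=10, 26 conditions):

  R[1]: 1  1  1  1  1  1  1  1  1  1
  R[2]: 1  1  1  1  1  1  2  2  2  2
  R[3]: 1  1  1  1  2  2  3  3  3  3
  R[4]: 1  1  2  2  3  3  4  4  4  4
  R[5]: 1  1  2  2  3  4  5  5  5  5
  R[6]: 1  1  2  2  3  4  5  5  6  6
  R[7]: 1  1  2  3  4  5  6  6  7  7
  R[8]: 1  1  2  3  4  5  6  6  7  8
  R[9]: 1  1  2  3  4  5  6  7  8  9
  R[10]: 1  2  3  4  5  6  7  8  9  10

the unique w with this rank table is (1, 7, 5, 3, 6, 9, 4, 10, 8, 2).

Rothe diagram D(w) (18 cells), 6 SE-corners (essential conditions):

[(2, 6, 1), (3, 4, 1), (6, 4, 2), (6, 8, 5), (8, 8, 6), (9, 2, 1)]


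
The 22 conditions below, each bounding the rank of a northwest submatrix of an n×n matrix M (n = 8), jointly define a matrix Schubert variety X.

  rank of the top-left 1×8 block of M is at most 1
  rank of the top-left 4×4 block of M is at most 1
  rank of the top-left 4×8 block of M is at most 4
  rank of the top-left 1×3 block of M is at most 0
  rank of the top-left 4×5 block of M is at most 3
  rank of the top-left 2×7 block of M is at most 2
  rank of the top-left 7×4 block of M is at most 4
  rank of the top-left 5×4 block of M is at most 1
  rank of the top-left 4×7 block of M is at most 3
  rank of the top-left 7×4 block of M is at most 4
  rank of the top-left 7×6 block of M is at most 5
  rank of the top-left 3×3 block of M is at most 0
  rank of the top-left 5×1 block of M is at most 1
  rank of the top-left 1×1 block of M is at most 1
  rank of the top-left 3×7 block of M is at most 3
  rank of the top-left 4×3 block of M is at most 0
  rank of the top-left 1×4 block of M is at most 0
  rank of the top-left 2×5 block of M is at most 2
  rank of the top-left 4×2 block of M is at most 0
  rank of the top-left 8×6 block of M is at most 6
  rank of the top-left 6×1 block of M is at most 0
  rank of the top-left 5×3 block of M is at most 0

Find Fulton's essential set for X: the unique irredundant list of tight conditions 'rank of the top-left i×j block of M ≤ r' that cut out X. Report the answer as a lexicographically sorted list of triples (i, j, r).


Reconstructing r_w from the 22 given conditions:

  0  0  0  0  1  1  1  1
  0  0  0  1  2  2  2  2
  0  0  0  1  2  3  3  3
  0  0  0  1  2  3  3  4
  0  0  0  1  2  3  4  5
  0  1  1  2  3  4  5  6
  1  2  2  3  4  5  6  7
  1  2  3  4  5  6  7  8

reading off 1-entries of Δ²R: w = (5, 4, 6, 8, 7, 2, 1, 3).

4 SE-corners of the 18-cell Rothe diagram give Ess(w):

[(1, 4, 0), (4, 7, 3), (5, 3, 0), (6, 1, 0)]


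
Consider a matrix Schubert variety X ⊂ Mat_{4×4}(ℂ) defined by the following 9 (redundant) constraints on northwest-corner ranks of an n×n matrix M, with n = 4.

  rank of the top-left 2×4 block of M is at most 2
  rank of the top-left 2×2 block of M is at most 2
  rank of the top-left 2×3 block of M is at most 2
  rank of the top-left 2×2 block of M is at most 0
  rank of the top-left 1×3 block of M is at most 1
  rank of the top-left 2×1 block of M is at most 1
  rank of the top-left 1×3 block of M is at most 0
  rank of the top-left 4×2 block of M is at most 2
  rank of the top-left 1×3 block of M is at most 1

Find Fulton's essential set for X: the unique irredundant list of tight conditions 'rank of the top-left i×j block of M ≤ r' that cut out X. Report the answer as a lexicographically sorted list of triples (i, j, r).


Computing R[i][j] = min implied NW-rank bound (n=4, 9 conditions):

  0 | 0 | 0 | 1
  0 | 0 | 1 | 2
  1 | 1 | 2 | 3
  1 | 2 | 3 | 4

so w = (4, 3, 1, 2).

2 SE-corners of the 5-cell Rothe diagram give Ess(w):

[(1, 3, 0), (2, 2, 0)]


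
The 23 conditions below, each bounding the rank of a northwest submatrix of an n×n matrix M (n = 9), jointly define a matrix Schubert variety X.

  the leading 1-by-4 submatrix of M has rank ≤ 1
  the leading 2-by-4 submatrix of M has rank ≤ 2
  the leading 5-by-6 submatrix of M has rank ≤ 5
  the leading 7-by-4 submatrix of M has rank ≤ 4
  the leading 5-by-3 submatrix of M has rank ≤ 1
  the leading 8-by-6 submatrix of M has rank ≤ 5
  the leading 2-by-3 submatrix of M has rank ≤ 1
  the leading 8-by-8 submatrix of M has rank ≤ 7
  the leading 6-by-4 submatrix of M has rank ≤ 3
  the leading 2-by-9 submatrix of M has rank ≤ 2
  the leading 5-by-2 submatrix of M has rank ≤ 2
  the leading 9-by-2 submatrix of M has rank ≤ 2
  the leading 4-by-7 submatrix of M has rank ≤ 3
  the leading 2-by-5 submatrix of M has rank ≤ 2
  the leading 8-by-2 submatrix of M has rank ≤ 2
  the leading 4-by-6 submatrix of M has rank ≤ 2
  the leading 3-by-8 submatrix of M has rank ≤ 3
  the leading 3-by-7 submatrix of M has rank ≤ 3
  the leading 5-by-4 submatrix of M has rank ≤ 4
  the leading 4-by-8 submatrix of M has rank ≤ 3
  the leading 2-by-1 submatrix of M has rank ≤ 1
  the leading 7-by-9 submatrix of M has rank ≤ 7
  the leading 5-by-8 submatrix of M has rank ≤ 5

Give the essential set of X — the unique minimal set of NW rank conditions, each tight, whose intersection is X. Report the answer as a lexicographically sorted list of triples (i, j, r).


Reconstructing r_w from the 23 given conditions:

  1 1 1 1 1 1 1 1 1
  1 1 1 2 2 2 2 2 2
  1 1 1 2 2 2 3 3 3
  1 1 1 2 2 2 3 3 4
  1 1 1 2 3 3 4 4 5
  1 2 2 3 4 4 5 5 6
  1 2 3 4 5 5 6 6 7
  1 2 3 4 5 5 6 7 8
  1 2 3 4 5 6 7 8 9

reading off 1-entries of Δ²R: w = (1, 4, 7, 9, 5, 2, 3, 8, 6).

4 SE-corners of the 14-cell Rothe diagram give Ess(w):

[(4, 6, 2), (4, 8, 3), (5, 3, 1), (8, 6, 5)]


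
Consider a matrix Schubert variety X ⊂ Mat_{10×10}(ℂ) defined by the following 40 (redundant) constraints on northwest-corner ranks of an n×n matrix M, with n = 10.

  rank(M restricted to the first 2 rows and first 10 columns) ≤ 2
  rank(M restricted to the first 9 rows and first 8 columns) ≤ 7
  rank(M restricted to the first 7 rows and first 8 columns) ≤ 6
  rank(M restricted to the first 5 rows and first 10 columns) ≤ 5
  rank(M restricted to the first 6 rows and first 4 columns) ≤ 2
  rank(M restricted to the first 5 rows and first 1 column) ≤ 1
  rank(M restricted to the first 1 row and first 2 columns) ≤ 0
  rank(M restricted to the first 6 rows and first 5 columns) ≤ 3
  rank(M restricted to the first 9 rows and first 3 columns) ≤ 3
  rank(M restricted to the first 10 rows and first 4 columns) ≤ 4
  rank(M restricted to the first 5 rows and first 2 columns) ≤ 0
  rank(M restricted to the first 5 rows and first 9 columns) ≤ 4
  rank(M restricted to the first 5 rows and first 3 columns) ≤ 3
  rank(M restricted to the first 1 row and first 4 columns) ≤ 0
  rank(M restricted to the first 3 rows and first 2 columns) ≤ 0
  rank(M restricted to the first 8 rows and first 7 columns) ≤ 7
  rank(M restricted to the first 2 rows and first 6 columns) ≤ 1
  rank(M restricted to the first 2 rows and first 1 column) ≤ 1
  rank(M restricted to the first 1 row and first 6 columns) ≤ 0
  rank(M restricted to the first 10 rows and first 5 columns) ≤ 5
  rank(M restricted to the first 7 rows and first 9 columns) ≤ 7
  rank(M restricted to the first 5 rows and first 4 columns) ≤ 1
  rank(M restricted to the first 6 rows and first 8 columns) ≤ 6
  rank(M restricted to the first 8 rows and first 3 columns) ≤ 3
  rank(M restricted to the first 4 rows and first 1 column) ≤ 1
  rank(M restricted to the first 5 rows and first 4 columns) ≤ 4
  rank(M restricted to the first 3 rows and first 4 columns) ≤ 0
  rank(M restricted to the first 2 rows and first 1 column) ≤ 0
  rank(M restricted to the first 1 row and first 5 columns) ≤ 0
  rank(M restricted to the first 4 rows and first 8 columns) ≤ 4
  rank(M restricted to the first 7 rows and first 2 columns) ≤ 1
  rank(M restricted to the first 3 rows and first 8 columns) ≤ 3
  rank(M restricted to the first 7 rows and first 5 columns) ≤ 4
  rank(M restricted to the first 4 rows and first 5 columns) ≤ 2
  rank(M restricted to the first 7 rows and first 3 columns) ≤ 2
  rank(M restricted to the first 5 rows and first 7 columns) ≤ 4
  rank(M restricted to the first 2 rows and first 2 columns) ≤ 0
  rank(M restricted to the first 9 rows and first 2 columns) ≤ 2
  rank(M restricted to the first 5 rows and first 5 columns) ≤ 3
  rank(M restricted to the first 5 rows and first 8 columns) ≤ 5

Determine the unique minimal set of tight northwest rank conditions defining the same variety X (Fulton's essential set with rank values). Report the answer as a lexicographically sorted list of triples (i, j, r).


Recovering R(i,j) via the rank-extension bound from the 40 conditions:

  i=1: 0  0  0  0  0  0  1  1  1  1
  i=2: 0  0  0  0  1  1  2  2  2  2
  i=3: 0  0  0  0  1  2  3  3  3  3
  i=4: 0  0  1  1  2  3  4  4  4  4
  i=5: 0  0  1  1  2  3  4  4  4  5
  i=6: 1  1  2  2  3  4  5  5  5  6
  i=7: 1  1  2  3  4  5  6  6  6  7
  i=8: 1  2  3  4  5  6  7  7  7  8
  i=9: 1  2  3  4  5  6  7  7  8  9
  i=10: 1  2  3  4  5  6  7  8  9  10

so w = (7, 5, 6, 3, 10, 1, 4, 2, 9, 8).

|D(w)|=23, |Ess(w)|=7:

[(1, 6, 0), (3, 4, 0), (5, 2, 0), (5, 4, 1), (5, 9, 4), (7, 2, 1), (9, 8, 7)]


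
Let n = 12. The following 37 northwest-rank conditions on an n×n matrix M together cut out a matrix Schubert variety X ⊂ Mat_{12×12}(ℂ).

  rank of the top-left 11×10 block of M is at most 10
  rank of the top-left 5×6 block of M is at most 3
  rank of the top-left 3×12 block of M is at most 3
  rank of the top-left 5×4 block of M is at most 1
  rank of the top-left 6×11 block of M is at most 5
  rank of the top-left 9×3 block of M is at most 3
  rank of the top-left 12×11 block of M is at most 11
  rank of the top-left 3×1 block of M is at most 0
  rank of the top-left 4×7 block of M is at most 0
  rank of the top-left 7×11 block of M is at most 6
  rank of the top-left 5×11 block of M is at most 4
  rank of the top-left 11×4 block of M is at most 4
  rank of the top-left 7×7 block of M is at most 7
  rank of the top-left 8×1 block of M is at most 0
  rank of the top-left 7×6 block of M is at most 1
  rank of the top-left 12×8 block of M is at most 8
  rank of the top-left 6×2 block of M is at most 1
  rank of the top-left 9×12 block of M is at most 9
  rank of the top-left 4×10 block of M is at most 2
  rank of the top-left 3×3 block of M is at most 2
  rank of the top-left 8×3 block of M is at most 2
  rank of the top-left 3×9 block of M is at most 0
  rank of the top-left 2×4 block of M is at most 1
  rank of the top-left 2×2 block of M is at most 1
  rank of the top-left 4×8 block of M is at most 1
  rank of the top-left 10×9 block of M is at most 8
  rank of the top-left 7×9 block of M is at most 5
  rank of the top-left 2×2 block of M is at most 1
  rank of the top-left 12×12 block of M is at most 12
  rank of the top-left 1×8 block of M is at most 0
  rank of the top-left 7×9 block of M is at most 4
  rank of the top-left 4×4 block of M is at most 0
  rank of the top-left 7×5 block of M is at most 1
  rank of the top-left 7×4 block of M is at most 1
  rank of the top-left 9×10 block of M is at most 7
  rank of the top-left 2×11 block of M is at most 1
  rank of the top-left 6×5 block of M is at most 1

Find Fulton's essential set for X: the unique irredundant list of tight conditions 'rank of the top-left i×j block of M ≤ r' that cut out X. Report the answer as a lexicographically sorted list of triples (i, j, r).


Rank table r_w(12×12) implied by the 37 constraints:

  0, 0, 0, 0, 0, 0, 0, 0, 0, 1, 1, 1
  0, 0, 0, 0, 0, 0, 0, 0, 0, 1, 1, 2
  0, 0, 0, 0, 0, 0, 0, 0, 0, 1, 2, 3
  0, 0, 0, 0, 0, 0, 0, 1, 1, 2, 3, 4
  0, 1, 1, 1, 1, 1, 1, 2, 2, 3, 4, 5
  0, 1, 1, 1, 1, 1, 2, 3, 3, 4, 5, 6
  0, 1, 1, 1, 1, 1, 2, 3, 4, 5, 6, 7
  0, 1, 2, 2, 2, 2, 3, 4, 5, 6, 7, 8
  1, 2, 3, 3, 3, 3, 4, 5, 6, 7, 8, 9
  1, 2, 3, 4, 4, 4, 5, 6, 7, 8, 9, 10
  1, 2, 3, 4, 5, 5, 6, 7, 8, 9, 10, 11
  1, 2, 3, 4, 5, 6, 7, 8, 9, 10, 11, 12

reading off 1-entries of Δ²R: w = (10, 12, 11, 8, 2, 7, 9, 3, 1, 4, 5, 6).

|D(w)|=47, |Ess(w)|=5:

[(2, 11, 1), (3, 9, 0), (4, 7, 0), (7, 6, 1), (8, 1, 0)]


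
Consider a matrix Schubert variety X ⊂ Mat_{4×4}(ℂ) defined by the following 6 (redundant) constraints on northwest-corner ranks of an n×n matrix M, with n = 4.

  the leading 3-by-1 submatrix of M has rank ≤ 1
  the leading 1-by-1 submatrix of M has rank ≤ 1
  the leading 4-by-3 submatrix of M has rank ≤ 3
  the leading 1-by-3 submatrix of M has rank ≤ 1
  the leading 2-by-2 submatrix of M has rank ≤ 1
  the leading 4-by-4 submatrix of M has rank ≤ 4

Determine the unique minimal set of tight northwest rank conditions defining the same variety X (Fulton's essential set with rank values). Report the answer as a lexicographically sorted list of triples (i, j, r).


Propagating the 6 rank bounds to every northwest block:

  i=1: 1 | 1 | 1 | 1
  i=2: 1 | 1 | 2 | 2
  i=3: 1 | 2 | 3 | 3
  i=4: 1 | 2 | 3 | 4

the unique w with this rank table is (1, 3, 2, 4).

Fulton essential set (the sole Rothe cell):

[(2, 2, 1)]


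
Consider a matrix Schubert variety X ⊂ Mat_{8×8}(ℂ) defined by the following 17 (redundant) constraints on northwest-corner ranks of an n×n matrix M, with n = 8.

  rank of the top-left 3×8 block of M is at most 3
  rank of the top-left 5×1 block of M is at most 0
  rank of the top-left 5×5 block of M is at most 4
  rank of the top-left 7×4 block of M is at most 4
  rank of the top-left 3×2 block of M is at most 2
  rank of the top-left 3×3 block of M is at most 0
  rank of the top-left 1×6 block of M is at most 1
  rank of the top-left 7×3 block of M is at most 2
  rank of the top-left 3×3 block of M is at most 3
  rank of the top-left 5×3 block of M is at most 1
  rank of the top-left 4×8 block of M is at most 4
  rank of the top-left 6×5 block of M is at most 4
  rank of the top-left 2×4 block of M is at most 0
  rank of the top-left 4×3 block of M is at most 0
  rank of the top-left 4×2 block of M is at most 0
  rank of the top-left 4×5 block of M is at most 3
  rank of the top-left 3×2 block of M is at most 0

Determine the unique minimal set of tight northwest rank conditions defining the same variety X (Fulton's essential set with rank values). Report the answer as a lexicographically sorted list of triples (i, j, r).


Recovering R(i,j) via the rank-extension bound from the 17 conditions:

  R[1]: 0 | 0 | 0 | 0 | 1 | 1 | 1 | 1
  R[2]: 0 | 0 | 0 | 0 | 1 | 2 | 2 | 2
  R[3]: 0 | 0 | 0 | 1 | 2 | 3 | 3 | 3
  R[4]: 0 | 0 | 0 | 1 | 2 | 3 | 4 | 4
  R[5]: 0 | 1 | 1 | 2 | 3 | 4 | 5 | 5
  R[6]: 1 | 2 | 2 | 3 | 4 | 5 | 6 | 6
  R[7]: 1 | 2 | 2 | 3 | 4 | 5 | 6 | 7
  R[8]: 1 | 2 | 3 | 4 | 5 | 6 | 7 | 8

the unique w with this rank table is (5, 6, 4, 7, 2, 1, 8, 3).

Rothe diagram D(w) (16 cells), 4 SE-corners (essential conditions):

[(2, 4, 0), (4, 3, 0), (5, 1, 0), (7, 3, 2)]


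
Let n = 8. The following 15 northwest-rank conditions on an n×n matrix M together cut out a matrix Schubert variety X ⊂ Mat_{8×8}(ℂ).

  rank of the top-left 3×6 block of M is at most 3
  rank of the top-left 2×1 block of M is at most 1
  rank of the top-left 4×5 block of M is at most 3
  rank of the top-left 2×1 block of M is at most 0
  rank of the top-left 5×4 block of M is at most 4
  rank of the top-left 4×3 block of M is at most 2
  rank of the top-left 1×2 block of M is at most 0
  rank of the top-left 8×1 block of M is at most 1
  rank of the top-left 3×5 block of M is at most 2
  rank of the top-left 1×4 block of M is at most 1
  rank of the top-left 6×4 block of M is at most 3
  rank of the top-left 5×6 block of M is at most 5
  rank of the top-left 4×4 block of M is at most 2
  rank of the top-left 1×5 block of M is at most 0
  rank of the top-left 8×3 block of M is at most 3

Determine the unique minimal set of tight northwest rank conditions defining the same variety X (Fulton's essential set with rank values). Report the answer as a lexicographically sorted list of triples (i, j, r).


Rank table r_w(8×8) implied by the 15 constraints:

  row 1: 0, 0, 0, 0, 0, 1, 1, 1
  row 2: 0, 1, 1, 1, 1, 2, 2, 2
  row 3: 1, 2, 2, 2, 2, 3, 3, 3
  row 4: 1, 2, 2, 2, 3, 4, 4, 4
  row 5: 1, 2, 3, 3, 4, 5, 5, 5
  row 6: 1, 2, 3, 3, 4, 5, 6, 6
  row 7: 1, 2, 3, 4, 5, 6, 7, 7
  row 8: 1, 2, 3, 4, 5, 6, 7, 8

second differences of R give the permutation w = (6, 2, 1, 5, 3, 7, 4, 8).

|D(w)|=9, |Ess(w)|=4:

[(1, 5, 0), (2, 1, 0), (4, 4, 2), (6, 4, 3)]


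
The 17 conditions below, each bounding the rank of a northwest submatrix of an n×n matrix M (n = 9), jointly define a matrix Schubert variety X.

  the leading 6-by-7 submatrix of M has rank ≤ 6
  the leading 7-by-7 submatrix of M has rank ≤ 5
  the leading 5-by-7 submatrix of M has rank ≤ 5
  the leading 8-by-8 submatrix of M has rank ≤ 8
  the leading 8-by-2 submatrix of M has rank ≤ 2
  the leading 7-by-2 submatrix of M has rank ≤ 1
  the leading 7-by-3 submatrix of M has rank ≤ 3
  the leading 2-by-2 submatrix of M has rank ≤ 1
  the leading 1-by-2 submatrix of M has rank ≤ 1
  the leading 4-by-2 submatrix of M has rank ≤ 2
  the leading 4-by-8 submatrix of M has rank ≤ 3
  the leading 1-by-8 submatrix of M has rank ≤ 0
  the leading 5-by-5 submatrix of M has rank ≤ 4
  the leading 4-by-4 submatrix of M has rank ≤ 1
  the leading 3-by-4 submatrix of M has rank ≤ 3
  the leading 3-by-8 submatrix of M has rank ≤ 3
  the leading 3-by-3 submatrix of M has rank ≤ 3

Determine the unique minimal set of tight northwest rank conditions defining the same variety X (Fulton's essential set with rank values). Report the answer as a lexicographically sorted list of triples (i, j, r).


Computing R[i][j] = min implied NW-rank bound (n=9, 17 conditions):

  i=1: 0  0  0  0  0  0  0  0  1
  i=2: 1  1  1  1  1  1  1  1  2
  i=3: 1  1  1  1  2  2  2  2  3
  i=4: 1  1  1  1  2  3  3  3  4
  i=5: 1  1  2  2  3  4  4  4  5
  i=6: 1  1  2  3  4  5  5  5  6
  i=7: 1  1  2  3  4  5  5  6  7
  i=8: 1  2  3  4  5  6  6  7  8
  i=9: 1  2  3  4  5  6  7  8  9

so w = (9, 1, 5, 6, 3, 4, 8, 2, 7).

4 SE-corners of the 18-cell Rothe diagram give Ess(w):

[(1, 8, 0), (4, 4, 1), (7, 2, 1), (7, 7, 5)]


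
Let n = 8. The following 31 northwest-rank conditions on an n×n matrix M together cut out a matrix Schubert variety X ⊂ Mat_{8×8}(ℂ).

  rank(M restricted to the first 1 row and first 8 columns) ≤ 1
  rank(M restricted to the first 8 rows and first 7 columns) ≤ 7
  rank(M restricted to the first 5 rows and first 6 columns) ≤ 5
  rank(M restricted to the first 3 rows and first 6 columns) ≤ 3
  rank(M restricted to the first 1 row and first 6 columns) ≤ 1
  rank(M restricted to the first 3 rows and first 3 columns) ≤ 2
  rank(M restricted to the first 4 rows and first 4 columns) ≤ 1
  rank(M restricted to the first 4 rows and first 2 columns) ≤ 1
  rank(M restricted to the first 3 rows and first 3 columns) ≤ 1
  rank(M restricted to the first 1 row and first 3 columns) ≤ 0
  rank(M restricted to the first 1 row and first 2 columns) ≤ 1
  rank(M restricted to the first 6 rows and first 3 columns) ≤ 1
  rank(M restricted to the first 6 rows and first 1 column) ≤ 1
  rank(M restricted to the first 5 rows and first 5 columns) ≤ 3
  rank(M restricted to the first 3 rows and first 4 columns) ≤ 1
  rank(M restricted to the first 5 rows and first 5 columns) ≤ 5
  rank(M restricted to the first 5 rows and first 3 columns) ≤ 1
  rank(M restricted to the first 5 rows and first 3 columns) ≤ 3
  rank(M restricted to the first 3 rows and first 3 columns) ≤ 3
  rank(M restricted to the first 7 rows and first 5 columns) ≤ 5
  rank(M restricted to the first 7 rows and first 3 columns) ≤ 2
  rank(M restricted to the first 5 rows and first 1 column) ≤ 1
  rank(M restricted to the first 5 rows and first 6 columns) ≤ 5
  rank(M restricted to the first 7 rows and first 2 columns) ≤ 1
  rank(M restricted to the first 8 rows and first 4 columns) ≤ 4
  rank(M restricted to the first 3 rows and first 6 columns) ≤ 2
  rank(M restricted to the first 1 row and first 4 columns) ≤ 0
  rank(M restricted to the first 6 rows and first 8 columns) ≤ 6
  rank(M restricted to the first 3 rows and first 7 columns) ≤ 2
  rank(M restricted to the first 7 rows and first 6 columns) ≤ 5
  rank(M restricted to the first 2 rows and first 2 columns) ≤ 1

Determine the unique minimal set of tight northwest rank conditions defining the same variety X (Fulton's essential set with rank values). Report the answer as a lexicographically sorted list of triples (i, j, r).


Rank table r_w(8×8) implied by the 31 constraints:

  row 1: 0, 0, 0, 0, 1, 1, 1, 1
  row 2: 1, 1, 1, 1, 2, 2, 2, 2
  row 3: 1, 1, 1, 1, 2, 2, 2, 3
  row 4: 1, 1, 1, 1, 2, 3, 3, 4
  row 5: 1, 1, 1, 2, 3, 4, 4, 5
  row 6: 1, 1, 1, 2, 3, 4, 5, 6
  row 7: 1, 1, 2, 3, 4, 5, 6, 7
  row 8: 1, 2, 3, 4, 5, 6, 7, 8

hence w(1..8) = (5, 1, 8, 6, 4, 7, 3, 2).

Rothe diagram D(w) (17 cells), 5 SE-corners (essential conditions):

[(1, 4, 0), (3, 7, 2), (4, 4, 1), (6, 3, 1), (7, 2, 1)]


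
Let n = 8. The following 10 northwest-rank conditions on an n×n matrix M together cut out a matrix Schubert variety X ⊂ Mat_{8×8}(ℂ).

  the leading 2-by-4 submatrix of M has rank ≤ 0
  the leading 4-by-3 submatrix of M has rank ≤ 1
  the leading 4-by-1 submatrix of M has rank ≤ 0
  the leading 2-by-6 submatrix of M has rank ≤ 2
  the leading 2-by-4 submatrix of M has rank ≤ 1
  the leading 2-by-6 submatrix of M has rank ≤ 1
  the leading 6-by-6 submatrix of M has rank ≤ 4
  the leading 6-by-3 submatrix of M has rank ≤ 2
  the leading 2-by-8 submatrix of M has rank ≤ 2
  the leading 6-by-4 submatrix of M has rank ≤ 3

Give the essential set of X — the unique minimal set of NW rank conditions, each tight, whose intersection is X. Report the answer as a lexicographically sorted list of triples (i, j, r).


Computing R[i][j] = min implied NW-rank bound (n=8, 10 conditions):

  0 | 0 | 0 | 0 | 1 | 1 | 1 | 1
  0 | 0 | 0 | 0 | 1 | 1 | 2 | 2
  0 | 1 | 1 | 1 | 2 | 2 | 3 | 3
  0 | 1 | 1 | 2 | 3 | 3 | 4 | 4
  1 | 2 | 2 | 3 | 4 | 4 | 5 | 5
  1 | 2 | 2 | 3 | 4 | 4 | 5 | 6
  1 | 2 | 3 | 4 | 5 | 5 | 6 | 7
  1 | 2 | 3 | 4 | 5 | 6 | 7 | 8

the unique w with this rank table is (5, 7, 2, 4, 1, 8, 3, 6).

Fulton essential set (6 of the 14 Rothe cells):

[(2, 4, 0), (2, 6, 1), (4, 1, 0), (4, 3, 1), (6, 3, 2), (6, 6, 4)]


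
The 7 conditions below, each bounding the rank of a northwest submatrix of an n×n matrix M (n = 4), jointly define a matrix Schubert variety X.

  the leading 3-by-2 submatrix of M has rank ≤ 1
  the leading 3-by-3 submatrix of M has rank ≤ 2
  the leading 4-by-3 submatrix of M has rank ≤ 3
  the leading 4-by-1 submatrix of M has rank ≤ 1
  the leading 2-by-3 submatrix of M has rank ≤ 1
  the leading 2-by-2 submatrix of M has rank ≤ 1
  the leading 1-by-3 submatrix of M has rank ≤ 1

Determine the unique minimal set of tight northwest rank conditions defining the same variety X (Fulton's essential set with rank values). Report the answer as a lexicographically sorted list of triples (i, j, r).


Computing R[i][j] = min implied NW-rank bound (n=4, 7 conditions):

  row 1: 1  1  1  1
  row 2: 1  1  1  2
  row 3: 1  1  2  3
  row 4: 1  2  3  4

reading off 1-entries of Δ²R: w = (1, 4, 3, 2).

ℓ(w)=3; the 2 essential cells (i,j,r):

[(2, 3, 1), (3, 2, 1)]


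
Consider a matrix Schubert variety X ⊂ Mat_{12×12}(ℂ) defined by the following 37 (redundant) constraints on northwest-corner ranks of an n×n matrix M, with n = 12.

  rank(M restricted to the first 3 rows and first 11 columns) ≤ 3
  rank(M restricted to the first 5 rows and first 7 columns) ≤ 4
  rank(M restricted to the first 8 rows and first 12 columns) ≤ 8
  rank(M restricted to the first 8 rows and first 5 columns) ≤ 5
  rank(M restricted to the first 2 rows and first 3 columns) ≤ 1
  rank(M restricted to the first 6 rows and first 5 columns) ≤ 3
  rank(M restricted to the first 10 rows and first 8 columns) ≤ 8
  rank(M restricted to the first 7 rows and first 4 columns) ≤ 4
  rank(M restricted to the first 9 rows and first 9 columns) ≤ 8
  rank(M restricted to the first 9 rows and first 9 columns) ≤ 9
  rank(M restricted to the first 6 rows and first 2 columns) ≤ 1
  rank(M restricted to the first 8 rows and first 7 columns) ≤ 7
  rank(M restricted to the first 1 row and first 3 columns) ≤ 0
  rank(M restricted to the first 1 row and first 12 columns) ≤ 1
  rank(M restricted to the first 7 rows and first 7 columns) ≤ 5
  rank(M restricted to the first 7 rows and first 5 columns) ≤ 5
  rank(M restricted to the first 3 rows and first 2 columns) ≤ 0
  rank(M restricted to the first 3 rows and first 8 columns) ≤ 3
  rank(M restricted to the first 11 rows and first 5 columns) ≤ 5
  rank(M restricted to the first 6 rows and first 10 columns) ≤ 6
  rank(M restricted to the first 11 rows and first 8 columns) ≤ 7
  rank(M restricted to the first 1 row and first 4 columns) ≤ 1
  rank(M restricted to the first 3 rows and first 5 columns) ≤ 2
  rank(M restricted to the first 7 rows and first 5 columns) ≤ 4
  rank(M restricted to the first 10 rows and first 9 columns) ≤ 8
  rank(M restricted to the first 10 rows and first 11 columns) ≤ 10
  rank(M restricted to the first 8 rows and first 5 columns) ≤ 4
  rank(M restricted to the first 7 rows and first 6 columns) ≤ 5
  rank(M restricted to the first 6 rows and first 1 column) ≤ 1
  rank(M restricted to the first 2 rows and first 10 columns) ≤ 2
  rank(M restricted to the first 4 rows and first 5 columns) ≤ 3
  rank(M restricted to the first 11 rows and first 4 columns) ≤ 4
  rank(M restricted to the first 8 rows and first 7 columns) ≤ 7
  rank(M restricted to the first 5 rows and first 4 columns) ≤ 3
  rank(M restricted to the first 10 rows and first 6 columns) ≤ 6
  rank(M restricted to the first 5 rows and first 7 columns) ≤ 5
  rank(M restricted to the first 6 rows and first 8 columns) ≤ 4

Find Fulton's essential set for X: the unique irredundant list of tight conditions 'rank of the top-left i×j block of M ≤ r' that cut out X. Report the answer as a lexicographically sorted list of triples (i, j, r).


Reconstructing r_w from the 37 given conditions:

  0 0 0 1 1 1 1 1 1 1 1 1
  0 0 1 2 2 2 2 2 2 2 2 2
  0 0 1 2 2 3 3 3 3 3 3 3
  1 1 2 3 3 4 4 4 4 4 4 4
  1 1 2 3 3 4 4 4 5 5 5 5
  1 1 2 3 3 4 4 4 5 6 6 6
  1 2 3 4 4 5 5 5 6 7 7 7
  1 2 3 4 4 5 6 6 7 8 8 8
  1 2 3 4 5 6 7 7 8 9 9 9
  1 2 3 4 5 6 7 7 8 9 10 10
  1 2 3 4 5 6 7 7 8 9 10 11
  1 2 3 4 5 6 7 8 9 10 11 12

giving w = (4, 3, 6, 1, 9, 10, 2, 7, 5, 11, 12, 8) via Δ²R.

Fulton essential set (8 of the 19 Rothe cells):

[(1, 3, 0), (3, 2, 0), (3, 5, 2), (6, 2, 1), (6, 5, 3), (6, 8, 4), (8, 5, 4), (11, 8, 7)]


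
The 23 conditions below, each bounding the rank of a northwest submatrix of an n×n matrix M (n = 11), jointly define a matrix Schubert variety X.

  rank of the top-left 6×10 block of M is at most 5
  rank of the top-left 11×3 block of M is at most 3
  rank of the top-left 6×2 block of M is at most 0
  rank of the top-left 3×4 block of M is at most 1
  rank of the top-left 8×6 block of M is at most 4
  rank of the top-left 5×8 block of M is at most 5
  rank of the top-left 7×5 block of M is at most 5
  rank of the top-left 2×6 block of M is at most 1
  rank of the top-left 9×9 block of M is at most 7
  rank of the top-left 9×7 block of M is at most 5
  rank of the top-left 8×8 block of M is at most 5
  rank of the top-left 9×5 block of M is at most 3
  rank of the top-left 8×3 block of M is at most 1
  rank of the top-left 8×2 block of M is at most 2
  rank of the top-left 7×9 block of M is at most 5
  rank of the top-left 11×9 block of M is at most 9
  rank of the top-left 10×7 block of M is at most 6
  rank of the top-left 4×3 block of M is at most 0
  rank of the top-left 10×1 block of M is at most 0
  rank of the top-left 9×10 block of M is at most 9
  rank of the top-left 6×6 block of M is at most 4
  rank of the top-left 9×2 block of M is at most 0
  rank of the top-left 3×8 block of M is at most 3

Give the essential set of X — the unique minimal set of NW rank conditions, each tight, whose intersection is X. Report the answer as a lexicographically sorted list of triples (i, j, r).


The tightest implied rank at each (i,j), from the 23 conditions:

  i=1: 0, 0, 0, 1, 1, 1, 1, 1, 1, 1, 1
  i=2: 0, 0, 0, 1, 1, 1, 2, 2, 2, 2, 2
  i=3: 0, 0, 0, 1, 2, 2, 3, 3, 3, 3, 3
  i=4: 0, 0, 0, 1, 2, 3, 4, 4, 4, 4, 4
  i=5: 0, 0, 1, 2, 3, 4, 5, 5, 5, 5, 5
  i=6: 0, 0, 1, 2, 3, 4, 5, 5, 5, 5, 6
  i=7: 0, 0, 1, 2, 3, 4, 5, 5, 5, 6, 7
  i=8: 0, 0, 1, 2, 3, 4, 5, 5, 6, 7, 8
  i=9: 0, 0, 1, 2, 3, 4, 5, 6, 7, 8, 9
  i=10: 0, 1, 2, 3, 4, 5, 6, 7, 8, 9, 10
  i=11: 1, 2, 3, 4, 5, 6, 7, 8, 9, 10, 11

second differences of R give the permutation w = (4, 7, 5, 6, 3, 11, 10, 9, 8, 2, 1).

7 SE-corners of the 31-cell Rothe diagram give Ess(w):

[(2, 6, 1), (4, 3, 0), (6, 10, 5), (7, 9, 5), (8, 8, 5), (9, 2, 0), (10, 1, 0)]


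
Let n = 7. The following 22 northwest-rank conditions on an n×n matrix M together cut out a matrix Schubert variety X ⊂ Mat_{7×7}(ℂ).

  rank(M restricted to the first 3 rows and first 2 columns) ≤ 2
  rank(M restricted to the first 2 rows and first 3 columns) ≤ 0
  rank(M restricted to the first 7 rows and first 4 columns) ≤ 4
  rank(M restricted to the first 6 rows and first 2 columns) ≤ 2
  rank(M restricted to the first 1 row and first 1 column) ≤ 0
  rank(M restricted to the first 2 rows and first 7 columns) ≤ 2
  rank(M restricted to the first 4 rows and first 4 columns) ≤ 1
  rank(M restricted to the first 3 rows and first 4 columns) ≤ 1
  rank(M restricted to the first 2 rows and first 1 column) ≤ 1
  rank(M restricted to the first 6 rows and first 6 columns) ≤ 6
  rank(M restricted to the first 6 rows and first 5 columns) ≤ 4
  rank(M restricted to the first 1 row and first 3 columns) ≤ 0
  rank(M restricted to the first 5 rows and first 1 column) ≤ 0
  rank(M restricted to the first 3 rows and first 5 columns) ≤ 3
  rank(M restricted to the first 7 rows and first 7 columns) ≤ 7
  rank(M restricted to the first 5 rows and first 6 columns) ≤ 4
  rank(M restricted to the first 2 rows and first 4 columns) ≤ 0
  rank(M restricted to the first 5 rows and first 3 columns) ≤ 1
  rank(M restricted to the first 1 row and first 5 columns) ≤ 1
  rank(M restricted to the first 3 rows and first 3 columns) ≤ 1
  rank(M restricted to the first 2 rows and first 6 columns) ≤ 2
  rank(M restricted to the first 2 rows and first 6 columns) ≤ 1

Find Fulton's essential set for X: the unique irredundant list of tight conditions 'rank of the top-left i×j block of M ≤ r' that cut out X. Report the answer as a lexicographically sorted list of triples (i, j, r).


Reconstructing r_w from the 22 given conditions:

  row 1: 0, 0, 0, 0, 1, 1, 1
  row 2: 0, 0, 0, 0, 1, 1, 2
  row 3: 0, 1, 1, 1, 2, 2, 3
  row 4: 0, 1, 1, 1, 2, 3, 4
  row 5: 0, 1, 1, 2, 3, 4, 5
  row 6: 1, 2, 2, 3, 4, 5, 6
  row 7: 1, 2, 3, 4, 5, 6, 7

second differences of R give the permutation w = (5, 7, 2, 6, 4, 1, 3).

|D(w)|=15, |Ess(w)|=5:

[(2, 4, 0), (2, 6, 1), (4, 4, 1), (5, 1, 0), (5, 3, 1)]


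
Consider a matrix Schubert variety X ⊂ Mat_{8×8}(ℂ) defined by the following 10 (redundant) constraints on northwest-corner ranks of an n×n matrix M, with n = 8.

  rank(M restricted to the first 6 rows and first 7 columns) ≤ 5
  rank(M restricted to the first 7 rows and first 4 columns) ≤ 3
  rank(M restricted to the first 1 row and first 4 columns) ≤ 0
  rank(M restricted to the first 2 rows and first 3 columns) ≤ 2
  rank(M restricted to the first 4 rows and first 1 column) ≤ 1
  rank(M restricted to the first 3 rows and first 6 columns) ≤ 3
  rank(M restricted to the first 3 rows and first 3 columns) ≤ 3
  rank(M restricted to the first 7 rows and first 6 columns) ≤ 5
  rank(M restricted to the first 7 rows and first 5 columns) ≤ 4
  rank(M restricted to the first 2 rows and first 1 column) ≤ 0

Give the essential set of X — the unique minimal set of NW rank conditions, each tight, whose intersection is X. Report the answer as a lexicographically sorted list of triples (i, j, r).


Rank table r_w(8×8) implied by the 10 constraints:

  R[1]: 0, 0, 0, 0, 1, 1, 1, 1
  R[2]: 0, 1, 1, 1, 2, 2, 2, 2
  R[3]: 1, 2, 2, 2, 3, 3, 3, 3
  R[4]: 1, 2, 3, 3, 4, 4, 4, 4
  R[5]: 1, 2, 3, 3, 4, 5, 5, 5
  R[6]: 1, 2, 3, 3, 4, 5, 5, 6
  R[7]: 1, 2, 3, 3, 4, 5, 6, 7
  R[8]: 1, 2, 3, 4, 5, 6, 7, 8

so w = (5, 2, 1, 3, 6, 8, 7, 4).

Rothe diagram D(w) (9 cells), 4 SE-corners (essential conditions):

[(1, 4, 0), (2, 1, 0), (6, 7, 5), (7, 4, 3)]


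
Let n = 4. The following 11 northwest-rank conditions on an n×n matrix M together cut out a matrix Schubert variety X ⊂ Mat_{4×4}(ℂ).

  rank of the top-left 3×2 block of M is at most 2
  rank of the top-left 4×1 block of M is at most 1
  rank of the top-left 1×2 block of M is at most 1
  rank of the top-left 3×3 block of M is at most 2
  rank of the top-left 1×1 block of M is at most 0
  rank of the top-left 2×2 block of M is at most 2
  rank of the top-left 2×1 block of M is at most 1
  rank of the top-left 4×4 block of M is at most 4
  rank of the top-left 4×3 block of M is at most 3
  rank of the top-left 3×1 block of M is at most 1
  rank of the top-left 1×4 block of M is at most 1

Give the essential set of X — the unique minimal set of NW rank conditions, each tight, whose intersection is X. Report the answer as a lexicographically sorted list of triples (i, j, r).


Propagating the 11 rank bounds to every northwest block:

  R[1]: 0 | 1 | 1 | 1
  R[2]: 1 | 2 | 2 | 2
  R[3]: 1 | 2 | 2 | 3
  R[4]: 1 | 2 | 3 | 4

hence w(1..4) = (2, 1, 4, 3).

2 SE-corners of the 2-cell Rothe diagram give Ess(w):

[(1, 1, 0), (3, 3, 2)]


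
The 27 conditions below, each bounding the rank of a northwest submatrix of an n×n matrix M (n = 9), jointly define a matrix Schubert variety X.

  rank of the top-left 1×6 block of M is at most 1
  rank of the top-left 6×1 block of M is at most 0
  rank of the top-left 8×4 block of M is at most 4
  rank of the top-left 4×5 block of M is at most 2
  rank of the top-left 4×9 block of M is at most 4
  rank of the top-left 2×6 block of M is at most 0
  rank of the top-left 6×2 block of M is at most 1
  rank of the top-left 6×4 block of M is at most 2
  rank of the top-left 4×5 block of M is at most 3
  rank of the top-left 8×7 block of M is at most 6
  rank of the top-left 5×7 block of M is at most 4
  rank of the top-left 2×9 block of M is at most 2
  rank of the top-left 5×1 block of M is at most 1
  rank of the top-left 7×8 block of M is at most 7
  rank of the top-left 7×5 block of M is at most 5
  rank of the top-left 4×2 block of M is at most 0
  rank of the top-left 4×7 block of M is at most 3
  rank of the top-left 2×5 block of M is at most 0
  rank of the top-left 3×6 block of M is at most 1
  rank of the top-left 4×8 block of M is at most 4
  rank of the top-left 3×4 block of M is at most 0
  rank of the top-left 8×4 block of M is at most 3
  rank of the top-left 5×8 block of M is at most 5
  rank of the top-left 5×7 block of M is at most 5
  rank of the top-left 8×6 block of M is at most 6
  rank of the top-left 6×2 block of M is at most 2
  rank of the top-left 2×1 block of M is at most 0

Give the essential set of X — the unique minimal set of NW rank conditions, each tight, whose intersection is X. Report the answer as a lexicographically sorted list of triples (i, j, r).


Recovering R(i,j) via the rank-extension bound from the 27 conditions:

  0 | 0 | 0 | 0 | 0 | 0 | 1 | 1 | 1
  0 | 0 | 0 | 0 | 0 | 0 | 1 | 2 | 2
  0 | 0 | 0 | 0 | 1 | 1 | 2 | 3 | 3
  0 | 0 | 1 | 1 | 2 | 2 | 3 | 4 | 4
  0 | 1 | 2 | 2 | 3 | 3 | 4 | 5 | 5
  0 | 1 | 2 | 2 | 3 | 4 | 5 | 6 | 6
  1 | 2 | 3 | 3 | 4 | 5 | 6 | 7 | 7
  1 | 2 | 3 | 3 | 4 | 5 | 6 | 7 | 8
  1 | 2 | 3 | 4 | 5 | 6 | 7 | 8 | 9

second differences of R give the permutation w = (7, 8, 5, 3, 2, 6, 1, 9, 4).

ℓ(w)=22; the 6 essential cells (i,j,r):

[(2, 6, 0), (3, 4, 0), (4, 2, 0), (6, 1, 0), (6, 4, 2), (8, 4, 3)]


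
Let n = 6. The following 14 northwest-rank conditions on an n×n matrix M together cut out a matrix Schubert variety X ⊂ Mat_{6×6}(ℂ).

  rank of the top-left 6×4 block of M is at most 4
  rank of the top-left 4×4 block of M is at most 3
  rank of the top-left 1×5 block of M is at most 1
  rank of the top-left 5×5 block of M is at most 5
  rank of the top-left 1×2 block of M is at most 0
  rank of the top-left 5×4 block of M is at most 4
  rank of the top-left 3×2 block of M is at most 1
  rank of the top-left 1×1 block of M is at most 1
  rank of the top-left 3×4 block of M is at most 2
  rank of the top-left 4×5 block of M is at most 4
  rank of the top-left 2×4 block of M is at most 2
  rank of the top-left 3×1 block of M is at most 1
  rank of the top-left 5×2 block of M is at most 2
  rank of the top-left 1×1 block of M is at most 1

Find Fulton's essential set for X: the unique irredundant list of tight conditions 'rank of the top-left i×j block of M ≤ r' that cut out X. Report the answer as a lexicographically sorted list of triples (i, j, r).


Rank table r_w(6×6) implied by the 14 constraints:

  R[1]: 0  0  1  1  1  1
  R[2]: 1  1  2  2  2  2
  R[3]: 1  1  2  2  3  3
  R[4]: 1  2  3  3  4  4
  R[5]: 1  2  3  4  5  5
  R[6]: 1  2  3  4  5  6

reading off 1-entries of Δ²R: w = (3, 1, 5, 2, 4, 6).

|D(w)|=4, |Ess(w)|=3:

[(1, 2, 0), (3, 2, 1), (3, 4, 2)]


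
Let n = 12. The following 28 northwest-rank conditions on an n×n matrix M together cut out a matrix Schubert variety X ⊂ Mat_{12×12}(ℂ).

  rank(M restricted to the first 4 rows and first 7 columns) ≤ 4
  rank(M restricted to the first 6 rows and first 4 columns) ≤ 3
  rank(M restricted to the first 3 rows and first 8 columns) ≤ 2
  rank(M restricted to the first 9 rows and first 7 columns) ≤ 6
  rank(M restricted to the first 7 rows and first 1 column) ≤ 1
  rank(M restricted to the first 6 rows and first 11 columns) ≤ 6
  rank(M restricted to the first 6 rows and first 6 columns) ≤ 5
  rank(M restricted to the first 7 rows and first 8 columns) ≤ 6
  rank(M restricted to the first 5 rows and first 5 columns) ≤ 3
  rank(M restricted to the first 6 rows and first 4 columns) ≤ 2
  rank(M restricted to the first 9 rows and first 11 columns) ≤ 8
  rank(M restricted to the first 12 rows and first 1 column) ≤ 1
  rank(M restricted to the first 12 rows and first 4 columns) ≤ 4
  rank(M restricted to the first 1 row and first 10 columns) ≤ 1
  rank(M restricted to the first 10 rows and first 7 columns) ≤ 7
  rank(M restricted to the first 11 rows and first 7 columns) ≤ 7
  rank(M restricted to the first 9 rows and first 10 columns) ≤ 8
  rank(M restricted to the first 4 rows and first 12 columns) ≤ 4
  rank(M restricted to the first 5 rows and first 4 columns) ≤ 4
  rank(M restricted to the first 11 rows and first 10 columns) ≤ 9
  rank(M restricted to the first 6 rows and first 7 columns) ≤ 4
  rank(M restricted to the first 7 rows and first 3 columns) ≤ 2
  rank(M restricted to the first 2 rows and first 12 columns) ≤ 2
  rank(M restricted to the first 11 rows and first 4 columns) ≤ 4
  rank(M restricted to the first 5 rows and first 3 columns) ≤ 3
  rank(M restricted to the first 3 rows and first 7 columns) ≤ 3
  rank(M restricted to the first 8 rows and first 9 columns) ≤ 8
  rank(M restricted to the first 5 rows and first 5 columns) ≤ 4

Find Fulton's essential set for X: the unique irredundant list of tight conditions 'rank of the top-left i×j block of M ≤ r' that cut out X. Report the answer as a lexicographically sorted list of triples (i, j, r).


Rank table r_w(12×12) implied by the 28 constraints:

  i=1: 1 | 1 | 1 | 1 | 1 | 1 | 1 | 1 | 1 | 1 | 1 | 1
  i=2: 1 | 2 | 2 | 2 | 2 | 2 | 2 | 2 | 2 | 2 | 2 | 2
  i=3: 1 | 2 | 2 | 2 | 2 | 2 | 2 | 2 | 3 | 3 | 3 | 3
  i=4: 1 | 2 | 2 | 2 | 3 | 3 | 3 | 3 | 4 | 4 | 4 | 4
  i=5: 1 | 2 | 2 | 2 | 3 | 4 | 4 | 4 | 5 | 5 | 5 | 5
  i=6: 1 | 2 | 2 | 2 | 3 | 4 | 4 | 5 | 6 | 6 | 6 | 6
  i=7: 1 | 2 | 2 | 3 | 4 | 5 | 5 | 6 | 7 | 7 | 7 | 7
  i=8: 1 | 2 | 3 | 4 | 5 | 6 | 6 | 7 | 8 | 8 | 8 | 8
  i=9: 1 | 2 | 3 | 4 | 5 | 6 | 6 | 7 | 8 | 8 | 8 | 9
  i=10: 1 | 2 | 3 | 4 | 5 | 6 | 7 | 8 | 9 | 9 | 9 | 10
  i=11: 1 | 2 | 3 | 4 | 5 | 6 | 7 | 8 | 9 | 9 | 10 | 11
  i=12: 1 | 2 | 3 | 4 | 5 | 6 | 7 | 8 | 9 | 10 | 11 | 12

second differences of R give the permutation w = (1, 2, 9, 5, 6, 8, 4, 3, 12, 7, 11, 10).

|D(w)|=18, |Ess(w)|=7:

[(3, 8, 2), (6, 4, 2), (6, 7, 4), (7, 3, 2), (9, 7, 6), (9, 11, 8), (11, 10, 9)]
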